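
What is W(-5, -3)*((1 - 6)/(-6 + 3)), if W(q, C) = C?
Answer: -5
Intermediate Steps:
W(-5, -3)*((1 - 6)/(-6 + 3)) = -3*(1 - 6)/(-6 + 3) = -(-15)/(-3) = -(-15)*(-1)/3 = -3*5/3 = -5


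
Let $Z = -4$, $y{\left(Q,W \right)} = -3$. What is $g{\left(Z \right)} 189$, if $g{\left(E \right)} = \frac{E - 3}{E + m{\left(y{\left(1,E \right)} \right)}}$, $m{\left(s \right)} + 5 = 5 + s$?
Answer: $189$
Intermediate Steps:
$m{\left(s \right)} = s$ ($m{\left(s \right)} = -5 + \left(5 + s\right) = s$)
$g{\left(E \right)} = 1$ ($g{\left(E \right)} = \frac{E - 3}{E - 3} = \frac{-3 + E}{-3 + E} = 1$)
$g{\left(Z \right)} 189 = 1 \cdot 189 = 189$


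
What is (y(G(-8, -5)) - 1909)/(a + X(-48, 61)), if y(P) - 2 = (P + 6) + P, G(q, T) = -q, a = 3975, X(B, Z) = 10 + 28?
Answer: -1885/4013 ≈ -0.46972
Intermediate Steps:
X(B, Z) = 38
y(P) = 8 + 2*P (y(P) = 2 + ((P + 6) + P) = 2 + ((6 + P) + P) = 2 + (6 + 2*P) = 8 + 2*P)
(y(G(-8, -5)) - 1909)/(a + X(-48, 61)) = ((8 + 2*(-1*(-8))) - 1909)/(3975 + 38) = ((8 + 2*8) - 1909)/4013 = ((8 + 16) - 1909)*(1/4013) = (24 - 1909)*(1/4013) = -1885*1/4013 = -1885/4013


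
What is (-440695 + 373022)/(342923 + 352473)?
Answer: -67673/695396 ≈ -0.097316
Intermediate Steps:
(-440695 + 373022)/(342923 + 352473) = -67673/695396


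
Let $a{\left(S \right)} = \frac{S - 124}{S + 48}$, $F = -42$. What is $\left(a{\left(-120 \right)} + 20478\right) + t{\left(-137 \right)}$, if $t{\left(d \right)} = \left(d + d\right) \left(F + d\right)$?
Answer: $\frac{1251493}{18} \approx 69527.0$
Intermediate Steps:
$a{\left(S \right)} = \frac{-124 + S}{48 + S}$
$t{\left(d \right)} = 2 d \left(-42 + d\right)$ ($t{\left(d \right)} = \left(d + d\right) \left(-42 + d\right) = 2 d \left(-42 + d\right)$)
$\left(a{\left(-120 \right)} + 20478\right) + t{\left(-137 \right)} = \left(\frac{-124 - 120}{48 - 120} + 20478\right) + 2 \left(-137\right) \left(-42 - 137\right) = \left(\frac{1}{-72} \left(-244\right) + 20478\right) + 2 \left(-137\right) \left(-179\right) = \left(\left(- \frac{1}{72}\right) \left(-244\right) + 20478\right) + 49046 = \left(\frac{61}{18} + 20478\right) + 49046 = \frac{368665}{18} + 49046 = \frac{1251493}{18}$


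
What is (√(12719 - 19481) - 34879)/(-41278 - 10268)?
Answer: 34879/51546 - 7*I*√138/51546 ≈ 0.67666 - 0.0015953*I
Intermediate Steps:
(√(12719 - 19481) - 34879)/(-41278 - 10268) = (√(-6762) - 34879)/(-51546) = (7*I*√138 - 34879)*(-1/51546) = (-34879 + 7*I*√138)*(-1/51546) = 34879/51546 - 7*I*√138/51546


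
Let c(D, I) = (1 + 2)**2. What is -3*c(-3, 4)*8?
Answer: -216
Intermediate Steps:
c(D, I) = 9 (c(D, I) = 3**2 = 9)
-3*c(-3, 4)*8 = -3*9*8 = -27*8 = -216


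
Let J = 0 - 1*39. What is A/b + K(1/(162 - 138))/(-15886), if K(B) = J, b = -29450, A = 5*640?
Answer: -76441/719758 ≈ -0.10620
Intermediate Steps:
A = 3200
J = -39 (J = 0 - 39 = -39)
K(B) = -39
A/b + K(1/(162 - 138))/(-15886) = 3200/(-29450) - 39/(-15886) = 3200*(-1/29450) - 39*(-1/15886) = -64/589 + 3/1222 = -76441/719758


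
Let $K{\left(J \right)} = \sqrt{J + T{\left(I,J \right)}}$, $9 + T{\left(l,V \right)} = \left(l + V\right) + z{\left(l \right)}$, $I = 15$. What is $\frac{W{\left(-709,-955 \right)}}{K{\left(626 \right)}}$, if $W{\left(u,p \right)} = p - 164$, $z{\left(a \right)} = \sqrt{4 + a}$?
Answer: $- \frac{1119}{\sqrt{1258 + \sqrt{19}}} \approx -31.495$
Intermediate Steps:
$T{\left(l,V \right)} = -9 + V + l + \sqrt{4 + l}$ ($T{\left(l,V \right)} = -9 + \left(\left(l + V\right) + \sqrt{4 + l}\right) = -9 + \left(\left(V + l\right) + \sqrt{4 + l}\right) = -9 + \left(V + l + \sqrt{4 + l}\right) = -9 + V + l + \sqrt{4 + l}$)
$K{\left(J \right)} = \sqrt{6 + \sqrt{19} + 2 J}$ ($K{\left(J \right)} = \sqrt{J + \left(-9 + J + 15 + \sqrt{4 + 15}\right)} = \sqrt{J + \left(-9 + J + 15 + \sqrt{19}\right)} = \sqrt{J + \left(6 + J + \sqrt{19}\right)} = \sqrt{6 + \sqrt{19} + 2 J}$)
$W{\left(u,p \right)} = -164 + p$ ($W{\left(u,p \right)} = p - 164 = -164 + p$)
$\frac{W{\left(-709,-955 \right)}}{K{\left(626 \right)}} = \frac{-164 - 955}{\sqrt{6 + \sqrt{19} + 2 \cdot 626}} = - \frac{1119}{\sqrt{6 + \sqrt{19} + 1252}} = - \frac{1119}{\sqrt{1258 + \sqrt{19}}}$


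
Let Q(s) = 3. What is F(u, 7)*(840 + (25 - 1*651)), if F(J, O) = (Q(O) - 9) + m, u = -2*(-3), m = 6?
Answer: 0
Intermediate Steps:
u = 6
F(J, O) = 0 (F(J, O) = (3 - 9) + 6 = -6 + 6 = 0)
F(u, 7)*(840 + (25 - 1*651)) = 0*(840 + (25 - 1*651)) = 0*(840 + (25 - 651)) = 0*(840 - 626) = 0*214 = 0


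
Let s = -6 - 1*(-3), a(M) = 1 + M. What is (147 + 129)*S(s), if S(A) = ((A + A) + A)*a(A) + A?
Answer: 4140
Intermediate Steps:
s = -3 (s = -6 + 3 = -3)
S(A) = A + 3*A*(1 + A) (S(A) = ((A + A) + A)*(1 + A) + A = (2*A + A)*(1 + A) + A = (3*A)*(1 + A) + A = 3*A*(1 + A) + A = A + 3*A*(1 + A))
(147 + 129)*S(s) = (147 + 129)*(-3*(4 + 3*(-3))) = 276*(-3*(4 - 9)) = 276*(-3*(-5)) = 276*15 = 4140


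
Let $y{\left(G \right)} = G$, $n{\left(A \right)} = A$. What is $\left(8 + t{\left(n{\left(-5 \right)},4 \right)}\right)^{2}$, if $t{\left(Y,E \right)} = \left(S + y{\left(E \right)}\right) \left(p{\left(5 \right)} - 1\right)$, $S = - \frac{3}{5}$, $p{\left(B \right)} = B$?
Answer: $\frac{11664}{25} \approx 466.56$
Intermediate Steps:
$S = - \frac{3}{5}$ ($S = \left(-3\right) \frac{1}{5} = - \frac{3}{5} \approx -0.6$)
$t{\left(Y,E \right)} = - \frac{12}{5} + 4 E$ ($t{\left(Y,E \right)} = \left(- \frac{3}{5} + E\right) \left(5 - 1\right) = \left(- \frac{3}{5} + E\right) 4 = - \frac{12}{5} + 4 E$)
$\left(8 + t{\left(n{\left(-5 \right)},4 \right)}\right)^{2} = \left(8 + \left(- \frac{12}{5} + 4 \cdot 4\right)\right)^{2} = \left(8 + \left(- \frac{12}{5} + 16\right)\right)^{2} = \left(8 + \frac{68}{5}\right)^{2} = \left(\frac{108}{5}\right)^{2} = \frac{11664}{25}$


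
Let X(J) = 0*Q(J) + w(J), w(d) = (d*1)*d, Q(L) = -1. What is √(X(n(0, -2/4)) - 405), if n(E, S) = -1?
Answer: 2*I*√101 ≈ 20.1*I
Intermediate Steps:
w(d) = d² (w(d) = d*d = d²)
X(J) = J² (X(J) = 0*(-1) + J² = 0 + J² = J²)
√(X(n(0, -2/4)) - 405) = √((-1)² - 405) = √(1 - 405) = √(-404) = 2*I*√101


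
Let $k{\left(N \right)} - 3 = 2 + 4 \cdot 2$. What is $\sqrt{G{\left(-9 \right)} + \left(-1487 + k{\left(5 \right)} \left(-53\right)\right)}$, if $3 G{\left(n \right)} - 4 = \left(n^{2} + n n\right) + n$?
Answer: $\frac{i \sqrt{19113}}{3} \approx 46.083 i$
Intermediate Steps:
$k{\left(N \right)} = 13$ ($k{\left(N \right)} = 3 + \left(2 + 4 \cdot 2\right) = 3 + \left(2 + 8\right) = 3 + 10 = 13$)
$G{\left(n \right)} = \frac{4}{3} + \frac{n}{3} + \frac{2 n^{2}}{3}$ ($G{\left(n \right)} = \frac{4}{3} + \frac{\left(n^{2} + n n\right) + n}{3} = \frac{4}{3} + \frac{\left(n^{2} + n^{2}\right) + n}{3} = \frac{4}{3} + \frac{2 n^{2} + n}{3} = \frac{4}{3} + \frac{n + 2 n^{2}}{3} = \frac{4}{3} + \left(\frac{n}{3} + \frac{2 n^{2}}{3}\right) = \frac{4}{3} + \frac{n}{3} + \frac{2 n^{2}}{3}$)
$\sqrt{G{\left(-9 \right)} + \left(-1487 + k{\left(5 \right)} \left(-53\right)\right)} = \sqrt{\left(\frac{4}{3} + \frac{1}{3} \left(-9\right) + \frac{2 \left(-9\right)^{2}}{3}\right) + \left(-1487 + 13 \left(-53\right)\right)} = \sqrt{\left(\frac{4}{3} - 3 + \frac{2}{3} \cdot 81\right) - 2176} = \sqrt{\left(\frac{4}{3} - 3 + 54\right) - 2176} = \sqrt{\frac{157}{3} - 2176} = \sqrt{- \frac{6371}{3}} = \frac{i \sqrt{19113}}{3}$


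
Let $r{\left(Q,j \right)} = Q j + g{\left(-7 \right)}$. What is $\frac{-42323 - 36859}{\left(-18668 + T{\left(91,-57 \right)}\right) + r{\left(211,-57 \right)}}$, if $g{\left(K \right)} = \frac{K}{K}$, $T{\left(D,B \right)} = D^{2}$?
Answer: $\frac{26394}{7471} \approx 3.5329$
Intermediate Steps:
$g{\left(K \right)} = 1$
$r{\left(Q,j \right)} = 1 + Q j$ ($r{\left(Q,j \right)} = Q j + 1 = 1 + Q j$)
$\frac{-42323 - 36859}{\left(-18668 + T{\left(91,-57 \right)}\right) + r{\left(211,-57 \right)}} = \frac{-42323 - 36859}{\left(-18668 + 91^{2}\right) + \left(1 + 211 \left(-57\right)\right)} = - \frac{79182}{\left(-18668 + 8281\right) + \left(1 - 12027\right)} = - \frac{79182}{-10387 - 12026} = - \frac{79182}{-22413} = \left(-79182\right) \left(- \frac{1}{22413}\right) = \frac{26394}{7471}$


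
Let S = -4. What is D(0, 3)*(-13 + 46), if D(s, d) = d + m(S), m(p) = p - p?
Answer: 99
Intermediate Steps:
m(p) = 0
D(s, d) = d (D(s, d) = d + 0 = d)
D(0, 3)*(-13 + 46) = 3*(-13 + 46) = 3*33 = 99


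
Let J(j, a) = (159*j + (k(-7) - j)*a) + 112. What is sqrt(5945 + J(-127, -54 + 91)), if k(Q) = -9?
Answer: I*sqrt(9770) ≈ 98.843*I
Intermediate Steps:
J(j, a) = 112 + 159*j + a*(-9 - j) (J(j, a) = (159*j + (-9 - j)*a) + 112 = (159*j + a*(-9 - j)) + 112 = 112 + 159*j + a*(-9 - j))
sqrt(5945 + J(-127, -54 + 91)) = sqrt(5945 + (112 - 9*(-54 + 91) + 159*(-127) - 1*(-54 + 91)*(-127))) = sqrt(5945 + (112 - 9*37 - 20193 - 1*37*(-127))) = sqrt(5945 + (112 - 333 - 20193 + 4699)) = sqrt(5945 - 15715) = sqrt(-9770) = I*sqrt(9770)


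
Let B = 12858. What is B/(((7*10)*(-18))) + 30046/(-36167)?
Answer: -83815541/7595070 ≈ -11.036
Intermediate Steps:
B/(((7*10)*(-18))) + 30046/(-36167) = 12858/(((7*10)*(-18))) + 30046/(-36167) = 12858/((70*(-18))) + 30046*(-1/36167) = 12858/(-1260) - 30046/36167 = 12858*(-1/1260) - 30046/36167 = -2143/210 - 30046/36167 = -83815541/7595070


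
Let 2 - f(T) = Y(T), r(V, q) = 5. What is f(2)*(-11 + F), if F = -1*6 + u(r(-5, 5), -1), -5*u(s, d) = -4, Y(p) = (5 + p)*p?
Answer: 972/5 ≈ 194.40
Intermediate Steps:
Y(p) = p*(5 + p)
f(T) = 2 - T*(5 + T)
u(s, d) = 4/5 (u(s, d) = -1/5*(-4) = 4/5)
F = -26/5 (F = -1*6 + 4/5 = -6 + 4/5 = -26/5 ≈ -5.2000)
f(2)*(-11 + F) = (2 - 1*2*(5 + 2))*(-11 - 26/5) = (2 - 1*2*7)*(-81/5) = (2 - 14)*(-81/5) = -12*(-81/5) = 972/5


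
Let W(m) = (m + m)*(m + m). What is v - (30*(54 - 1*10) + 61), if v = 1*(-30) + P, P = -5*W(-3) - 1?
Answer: -1592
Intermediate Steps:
W(m) = 4*m**2 (W(m) = (2*m)*(2*m) = 4*m**2)
P = -181 (P = -20*(-3)**2 - 1 = -20*9 - 1 = -5*36 - 1 = -180 - 1 = -181)
v = -211 (v = 1*(-30) - 181 = -30 - 181 = -211)
v - (30*(54 - 1*10) + 61) = -211 - (30*(54 - 1*10) + 61) = -211 - (30*(54 - 10) + 61) = -211 - (30*44 + 61) = -211 - (1320 + 61) = -211 - 1*1381 = -211 - 1381 = -1592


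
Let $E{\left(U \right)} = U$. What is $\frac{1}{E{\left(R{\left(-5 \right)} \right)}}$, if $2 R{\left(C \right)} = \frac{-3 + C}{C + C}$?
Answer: $\frac{5}{2} \approx 2.5$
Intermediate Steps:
$R{\left(C \right)} = \frac{-3 + C}{4 C}$ ($R{\left(C \right)} = \frac{\left(-3 + C\right) \frac{1}{C + C}}{2} = \frac{\left(-3 + C\right) \frac{1}{2 C}}{2} = \frac{\frac{1}{2} \frac{1}{C} \left(-3 + C\right)}{2} = \frac{-3 + C}{4 C}$)
$\frac{1}{E{\left(R{\left(-5 \right)} \right)}} = \frac{1}{\frac{1}{4} \frac{1}{-5} \left(-3 - 5\right)} = \frac{1}{\frac{1}{4} \left(- \frac{1}{5}\right) \left(-8\right)} = \frac{1}{\frac{2}{5}} = \frac{5}{2}$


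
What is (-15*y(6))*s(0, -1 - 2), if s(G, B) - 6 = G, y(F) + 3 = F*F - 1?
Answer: -2880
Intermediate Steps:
y(F) = -4 + F² (y(F) = -3 + (F*F - 1) = -3 + (F² - 1) = -3 + (-1 + F²) = -4 + F²)
s(G, B) = 6 + G
(-15*y(6))*s(0, -1 - 2) = (-15*(-4 + 6²))*(6 + 0) = -15*(-4 + 36)*6 = -15*32*6 = -480*6 = -2880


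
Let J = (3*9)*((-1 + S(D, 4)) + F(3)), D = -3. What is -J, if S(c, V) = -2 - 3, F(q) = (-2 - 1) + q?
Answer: 162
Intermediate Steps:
F(q) = -3 + q
S(c, V) = -5
J = -162 (J = (3*9)*((-1 - 5) + (-3 + 3)) = 27*(-6 + 0) = 27*(-6) = -162)
-J = -1*(-162) = 162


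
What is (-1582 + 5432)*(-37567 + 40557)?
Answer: 11511500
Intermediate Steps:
(-1582 + 5432)*(-37567 + 40557) = 3850*2990 = 11511500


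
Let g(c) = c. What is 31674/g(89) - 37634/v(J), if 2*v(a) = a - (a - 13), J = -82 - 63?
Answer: -6287090/1157 ≈ -5434.0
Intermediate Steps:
J = -145
v(a) = 13/2 (v(a) = (a - (a - 13))/2 = (a - (-13 + a))/2 = (a + (13 - a))/2 = (1/2)*13 = 13/2)
31674/g(89) - 37634/v(J) = 31674/89 - 37634/13/2 = 31674*(1/89) - 37634*2/13 = 31674/89 - 75268/13 = -6287090/1157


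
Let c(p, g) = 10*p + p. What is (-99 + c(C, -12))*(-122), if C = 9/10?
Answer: 54351/5 ≈ 10870.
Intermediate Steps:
C = 9/10 (C = 9*(⅒) = 9/10 ≈ 0.90000)
c(p, g) = 11*p
(-99 + c(C, -12))*(-122) = (-99 + 11*(9/10))*(-122) = (-99 + 99/10)*(-122) = -891/10*(-122) = 54351/5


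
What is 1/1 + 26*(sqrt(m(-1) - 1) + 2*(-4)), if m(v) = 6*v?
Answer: -207 + 26*I*sqrt(7) ≈ -207.0 + 68.79*I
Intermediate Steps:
1/1 + 26*(sqrt(m(-1) - 1) + 2*(-4)) = 1/1 + 26*(sqrt(6*(-1) - 1) + 2*(-4)) = 1 + 26*(sqrt(-6 - 1) - 8) = 1 + 26*(sqrt(-7) - 8) = 1 + 26*(I*sqrt(7) - 8) = 1 + 26*(-8 + I*sqrt(7)) = 1 + (-208 + 26*I*sqrt(7)) = -207 + 26*I*sqrt(7)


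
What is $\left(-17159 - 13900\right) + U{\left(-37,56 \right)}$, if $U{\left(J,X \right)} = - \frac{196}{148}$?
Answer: $- \frac{1149232}{37} \approx -31060.0$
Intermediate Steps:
$U{\left(J,X \right)} = - \frac{49}{37}$ ($U{\left(J,X \right)} = \left(-196\right) \frac{1}{148} = - \frac{49}{37}$)
$\left(-17159 - 13900\right) + U{\left(-37,56 \right)} = \left(-17159 - 13900\right) - \frac{49}{37} = -31059 - \frac{49}{37} = - \frac{1149232}{37}$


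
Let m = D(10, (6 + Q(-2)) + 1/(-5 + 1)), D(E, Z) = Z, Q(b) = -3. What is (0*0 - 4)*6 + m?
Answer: -85/4 ≈ -21.250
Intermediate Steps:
m = 11/4 (m = (6 - 3) + 1/(-5 + 1) = 3 + 1/(-4) = 3 - ¼ = 11/4 ≈ 2.7500)
(0*0 - 4)*6 + m = (0*0 - 4)*6 + 11/4 = (0 - 4)*6 + 11/4 = -4*6 + 11/4 = -24 + 11/4 = -85/4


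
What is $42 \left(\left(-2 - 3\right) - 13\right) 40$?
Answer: $-30240$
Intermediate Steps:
$42 \left(\left(-2 - 3\right) - 13\right) 40 = 42 \left(-5 - 13\right) 40 = 42 \left(-18\right) 40 = \left(-756\right) 40 = -30240$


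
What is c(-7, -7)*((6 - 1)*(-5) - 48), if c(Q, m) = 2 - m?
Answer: -657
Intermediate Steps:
c(-7, -7)*((6 - 1)*(-5) - 48) = (2 - 1*(-7))*((6 - 1)*(-5) - 48) = (2 + 7)*(5*(-5) - 48) = 9*(-25 - 48) = 9*(-73) = -657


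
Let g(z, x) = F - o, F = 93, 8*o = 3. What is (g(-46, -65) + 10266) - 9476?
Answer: 7061/8 ≈ 882.63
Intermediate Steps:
o = 3/8 (o = (⅛)*3 = 3/8 ≈ 0.37500)
g(z, x) = 741/8 (g(z, x) = 93 - 1*3/8 = 93 - 3/8 = 741/8)
(g(-46, -65) + 10266) - 9476 = (741/8 + 10266) - 9476 = 82869/8 - 9476 = 7061/8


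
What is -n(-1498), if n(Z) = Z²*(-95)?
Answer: 213180380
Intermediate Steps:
n(Z) = -95*Z²
-n(-1498) = -(-95)*(-1498)² = -(-95)*2244004 = -1*(-213180380) = 213180380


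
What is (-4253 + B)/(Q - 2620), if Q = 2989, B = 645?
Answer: -88/9 ≈ -9.7778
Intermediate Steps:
(-4253 + B)/(Q - 2620) = (-4253 + 645)/(2989 - 2620) = -3608/369 = -3608*1/369 = -88/9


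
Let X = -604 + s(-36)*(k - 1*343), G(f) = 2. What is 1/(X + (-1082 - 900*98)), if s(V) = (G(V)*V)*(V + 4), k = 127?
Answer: -1/587550 ≈ -1.7020e-6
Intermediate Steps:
s(V) = 2*V*(4 + V) (s(V) = (2*V)*(V + 4) = (2*V)*(4 + V) = 2*V*(4 + V))
X = -498268 (X = -604 + (2*(-36)*(4 - 36))*(127 - 1*343) = -604 + (2*(-36)*(-32))*(127 - 343) = -604 + 2304*(-216) = -604 - 497664 = -498268)
1/(X + (-1082 - 900*98)) = 1/(-498268 + (-1082 - 900*98)) = 1/(-498268 + (-1082 - 88200)) = 1/(-498268 - 89282) = 1/(-587550) = -1/587550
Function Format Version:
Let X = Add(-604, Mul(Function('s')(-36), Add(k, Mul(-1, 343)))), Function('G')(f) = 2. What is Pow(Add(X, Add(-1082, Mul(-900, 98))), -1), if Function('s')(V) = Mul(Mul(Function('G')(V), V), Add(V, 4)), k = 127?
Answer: Rational(-1, 587550) ≈ -1.7020e-6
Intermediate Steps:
Function('s')(V) = Mul(2, V, Add(4, V)) (Function('s')(V) = Mul(Mul(2, V), Add(V, 4)) = Mul(Mul(2, V), Add(4, V)) = Mul(2, V, Add(4, V)))
X = -498268 (X = Add(-604, Mul(Mul(2, -36, Add(4, -36)), Add(127, Mul(-1, 343)))) = Add(-604, Mul(Mul(2, -36, -32), Add(127, -343))) = Add(-604, Mul(2304, -216)) = Add(-604, -497664) = -498268)
Pow(Add(X, Add(-1082, Mul(-900, 98))), -1) = Pow(Add(-498268, Add(-1082, Mul(-900, 98))), -1) = Pow(Add(-498268, Add(-1082, -88200)), -1) = Pow(Add(-498268, -89282), -1) = Pow(-587550, -1) = Rational(-1, 587550)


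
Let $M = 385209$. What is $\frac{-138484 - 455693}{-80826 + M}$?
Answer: $- \frac{198059}{101461} \approx -1.9521$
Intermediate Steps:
$\frac{-138484 - 455693}{-80826 + M} = \frac{-138484 - 455693}{-80826 + 385209} = - \frac{594177}{304383} = \left(-594177\right) \frac{1}{304383} = - \frac{198059}{101461}$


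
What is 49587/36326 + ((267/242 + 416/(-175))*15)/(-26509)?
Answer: 2784927284544/2039080365245 ≈ 1.3658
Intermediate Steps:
49587/36326 + ((267/242 + 416/(-175))*15)/(-26509) = 49587*(1/36326) + ((267*(1/242) + 416*(-1/175))*15)*(-1/26509) = 49587/36326 + ((267/242 - 416/175)*15)*(-1/26509) = 49587/36326 - 53947/42350*15*(-1/26509) = 49587/36326 - 161841/8470*(-1/26509) = 49587/36326 + 161841/224531230 = 2784927284544/2039080365245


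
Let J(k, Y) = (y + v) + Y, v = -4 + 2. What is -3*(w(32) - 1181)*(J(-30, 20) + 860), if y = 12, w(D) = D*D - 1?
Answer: 421860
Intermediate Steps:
w(D) = -1 + D² (w(D) = D² - 1 = -1 + D²)
v = -2
J(k, Y) = 10 + Y (J(k, Y) = (12 - 2) + Y = 10 + Y)
-3*(w(32) - 1181)*(J(-30, 20) + 860) = -3*((-1 + 32²) - 1181)*((10 + 20) + 860) = -3*((-1 + 1024) - 1181)*(30 + 860) = -3*(1023 - 1181)*890 = -(-474)*890 = -3*(-140620) = 421860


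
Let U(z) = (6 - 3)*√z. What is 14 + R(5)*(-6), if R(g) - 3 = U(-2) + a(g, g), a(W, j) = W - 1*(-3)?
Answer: -52 - 18*I*√2 ≈ -52.0 - 25.456*I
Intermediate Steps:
a(W, j) = 3 + W (a(W, j) = W + 3 = 3 + W)
U(z) = 3*√z
R(g) = 6 + g + 3*I*√2 (R(g) = 3 + (3*√(-2) + (3 + g)) = 3 + (3*(I*√2) + (3 + g)) = 3 + (3*I*√2 + (3 + g)) = 3 + (3 + g + 3*I*√2) = 6 + g + 3*I*√2)
14 + R(5)*(-6) = 14 + (6 + 5 + 3*I*√2)*(-6) = 14 + (11 + 3*I*√2)*(-6) = 14 + (-66 - 18*I*√2) = -52 - 18*I*√2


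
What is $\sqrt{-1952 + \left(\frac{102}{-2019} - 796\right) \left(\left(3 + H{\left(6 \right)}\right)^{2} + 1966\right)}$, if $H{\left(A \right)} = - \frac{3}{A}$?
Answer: $\frac{i \sqrt{2847949863006}}{1346} \approx 1253.8 i$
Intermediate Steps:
$\sqrt{-1952 + \left(\frac{102}{-2019} - 796\right) \left(\left(3 + H{\left(6 \right)}\right)^{2} + 1966\right)} = \sqrt{-1952 + \left(\frac{102}{-2019} - 796\right) \left(\left(3 - \frac{3}{6}\right)^{2} + 1966\right)} = \sqrt{-1952 + \left(102 \left(- \frac{1}{2019}\right) - 796\right) \left(\left(3 - \frac{1}{2}\right)^{2} + 1966\right)} = \sqrt{-1952 + \left(- \frac{34}{673} - 796\right) \left(\left(3 - \frac{1}{2}\right)^{2} + 1966\right)} = \sqrt{-1952 - \frac{535742 \left(\left(\frac{5}{2}\right)^{2} + 1966\right)}{673}} = \sqrt{-1952 - \frac{535742 \left(\frac{25}{4} + 1966\right)}{673}} = \sqrt{-1952 - \frac{2113234319}{1346}} = \sqrt{- \frac{2115861711}{1346}} = \frac{i \sqrt{2847949863006}}{1346}$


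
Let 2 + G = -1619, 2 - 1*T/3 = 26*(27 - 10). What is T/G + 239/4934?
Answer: 6900299/7998014 ≈ 0.86275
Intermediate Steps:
T = -1320 (T = 6 - 78*(27 - 10) = 6 - 78*17 = 6 - 3*442 = 6 - 1326 = -1320)
G = -1621 (G = -2 - 1619 = -1621)
T/G + 239/4934 = -1320/(-1621) + 239/4934 = -1320*(-1/1621) + 239*(1/4934) = 1320/1621 + 239/4934 = 6900299/7998014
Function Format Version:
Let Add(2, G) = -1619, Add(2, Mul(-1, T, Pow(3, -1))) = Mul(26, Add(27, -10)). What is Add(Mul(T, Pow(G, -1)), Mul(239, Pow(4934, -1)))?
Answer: Rational(6900299, 7998014) ≈ 0.86275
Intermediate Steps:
T = -1320 (T = Add(6, Mul(-3, Mul(26, Add(27, -10)))) = Add(6, Mul(-3, Mul(26, 17))) = Add(6, Mul(-3, 442)) = Add(6, -1326) = -1320)
G = -1621 (G = Add(-2, -1619) = -1621)
Add(Mul(T, Pow(G, -1)), Mul(239, Pow(4934, -1))) = Add(Mul(-1320, Pow(-1621, -1)), Mul(239, Pow(4934, -1))) = Add(Mul(-1320, Rational(-1, 1621)), Mul(239, Rational(1, 4934))) = Add(Rational(1320, 1621), Rational(239, 4934)) = Rational(6900299, 7998014)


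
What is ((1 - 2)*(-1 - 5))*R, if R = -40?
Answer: -240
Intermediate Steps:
((1 - 2)*(-1 - 5))*R = ((1 - 2)*(-1 - 5))*(-40) = -1*(-6)*(-40) = 6*(-40) = -240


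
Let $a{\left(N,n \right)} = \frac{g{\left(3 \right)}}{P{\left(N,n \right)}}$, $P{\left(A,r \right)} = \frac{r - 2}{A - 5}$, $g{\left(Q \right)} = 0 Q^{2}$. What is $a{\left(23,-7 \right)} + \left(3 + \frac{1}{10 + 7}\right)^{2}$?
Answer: $\frac{2704}{289} \approx 9.3564$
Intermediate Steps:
$g{\left(Q \right)} = 0$
$P{\left(A,r \right)} = \frac{-2 + r}{-5 + A}$
$a{\left(N,n \right)} = 0$ ($a{\left(N,n \right)} = \frac{0}{\frac{1}{-5 + N} \left(-2 + n\right)} = 0 \frac{-5 + N}{-2 + n} = 0$)
$a{\left(23,-7 \right)} + \left(3 + \frac{1}{10 + 7}\right)^{2} = 0 + \left(3 + \frac{1}{10 + 7}\right)^{2} = 0 + \left(3 + \frac{1}{17}\right)^{2} = 0 + \left(\frac{52}{17}\right)^{2} = 0 + \frac{2704}{289} = \frac{2704}{289}$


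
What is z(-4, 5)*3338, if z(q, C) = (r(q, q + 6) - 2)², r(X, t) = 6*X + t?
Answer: 1922688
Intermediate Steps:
r(X, t) = t + 6*X
z(q, C) = (4 + 7*q)² (z(q, C) = (((q + 6) + 6*q) - 2)² = (((6 + q) + 6*q) - 2)² = ((6 + 7*q) - 2)² = (4 + 7*q)²)
z(-4, 5)*3338 = (4 + 7*(-4))²*3338 = (4 - 28)²*3338 = (-24)²*3338 = 576*3338 = 1922688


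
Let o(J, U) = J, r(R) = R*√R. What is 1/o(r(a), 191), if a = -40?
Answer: I*√10/800 ≈ 0.0039528*I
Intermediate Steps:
r(R) = R^(3/2)
1/o(r(a), 191) = 1/((-40)^(3/2)) = 1/(-80*I*√10) = I*√10/800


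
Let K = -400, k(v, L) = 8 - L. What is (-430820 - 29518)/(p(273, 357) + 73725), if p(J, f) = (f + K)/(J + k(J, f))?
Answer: -34985688/5603143 ≈ -6.2439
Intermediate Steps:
p(J, f) = (-400 + f)/(8 + J - f) (p(J, f) = (f - 400)/(J + (8 - f)) = (-400 + f)/(8 + J - f))
(-430820 - 29518)/(p(273, 357) + 73725) = (-430820 - 29518)/((-400 + 357)/(8 + 273 - 1*357) + 73725) = -460338/(-43/(8 + 273 - 357) + 73725) = -460338/(-43/(-76) + 73725) = -460338/(-1/76*(-43) + 73725) = -460338/(43/76 + 73725) = -460338/5603143/76 = -460338*76/5603143 = -34985688/5603143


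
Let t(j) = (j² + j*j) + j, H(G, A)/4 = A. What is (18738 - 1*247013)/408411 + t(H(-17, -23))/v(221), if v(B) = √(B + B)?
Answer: -9925/17757 + 8418*√442/221 ≈ 800.25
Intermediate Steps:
v(B) = √2*√B (v(B) = √(2*B) = √2*√B)
H(G, A) = 4*A
t(j) = j + 2*j² (t(j) = (j² + j²) + j = 2*j² + j = j + 2*j²)
(18738 - 1*247013)/408411 + t(H(-17, -23))/v(221) = (18738 - 1*247013)/408411 + ((4*(-23))*(1 + 2*(4*(-23))))/((√2*√221)) = (18738 - 247013)*(1/408411) + (-92*(1 + 2*(-92)))/(√442) = -228275*1/408411 + (-92*(1 - 184))*(√442/442) = -9925/17757 + (-92*(-183))*(√442/442) = -9925/17757 + 16836*(√442/442) = -9925/17757 + 8418*√442/221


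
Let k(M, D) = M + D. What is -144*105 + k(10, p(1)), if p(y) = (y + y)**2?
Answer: -15106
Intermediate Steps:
p(y) = 4*y**2 (p(y) = (2*y)**2 = 4*y**2)
k(M, D) = D + M
-144*105 + k(10, p(1)) = -144*105 + (4*1**2 + 10) = -15120 + (4*1 + 10) = -15120 + (4 + 10) = -15120 + 14 = -15106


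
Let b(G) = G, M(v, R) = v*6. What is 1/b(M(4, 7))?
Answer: 1/24 ≈ 0.041667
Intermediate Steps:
M(v, R) = 6*v
1/b(M(4, 7)) = 1/(6*4) = 1/24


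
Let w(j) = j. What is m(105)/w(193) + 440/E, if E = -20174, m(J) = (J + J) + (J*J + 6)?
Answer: 10304137/176981 ≈ 58.222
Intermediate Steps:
m(J) = 6 + J² + 2*J (m(J) = 2*J + (J² + 6) = 2*J + (6 + J²) = 6 + J² + 2*J)
m(105)/w(193) + 440/E = (6 + 105² + 2*105)/193 + 440/(-20174) = (6 + 11025 + 210)*(1/193) + 440*(-1/20174) = 11241*(1/193) - 20/917 = 11241/193 - 20/917 = 10304137/176981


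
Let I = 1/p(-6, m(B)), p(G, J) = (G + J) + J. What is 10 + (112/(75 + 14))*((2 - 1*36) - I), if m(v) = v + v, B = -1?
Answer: -14534/445 ≈ -32.661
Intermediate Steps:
m(v) = 2*v
p(G, J) = G + 2*J
I = -1/10 (I = 1/(-6 + 2*(2*(-1))) = 1/(-6 + 2*(-2)) = 1/(-6 - 4) = 1/(-10) = -1/10 ≈ -0.10000)
10 + (112/(75 + 14))*((2 - 1*36) - I) = 10 + (112/(75 + 14))*((2 - 1*36) - 1*(-1/10)) = 10 + (112/89)*((2 - 36) + 1/10) = 10 + (112*(1/89))*(-34 + 1/10) = 10 + (112/89)*(-339/10) = 10 - 18984/445 = -14534/445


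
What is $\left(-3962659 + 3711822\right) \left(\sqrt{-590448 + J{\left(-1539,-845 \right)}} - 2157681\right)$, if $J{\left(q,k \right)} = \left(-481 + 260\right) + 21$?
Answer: $541226228997 - 501674 i \sqrt{147662} \approx 5.4123 \cdot 10^{11} - 1.9278 \cdot 10^{8} i$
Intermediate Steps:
$J{\left(q,k \right)} = -200$ ($J{\left(q,k \right)} = -221 + 21 = -200$)
$\left(-3962659 + 3711822\right) \left(\sqrt{-590448 + J{\left(-1539,-845 \right)}} - 2157681\right) = \left(-3962659 + 3711822\right) \left(\sqrt{-590448 - 200} - 2157681\right) = - 250837 \left(\sqrt{-590648} - 2157681\right) = - 250837 \left(2 i \sqrt{147662} - 2157681\right) = - 250837 \left(-2157681 + 2 i \sqrt{147662}\right) = 541226228997 - 501674 i \sqrt{147662}$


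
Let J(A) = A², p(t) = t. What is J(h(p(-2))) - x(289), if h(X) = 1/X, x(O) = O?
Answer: -1155/4 ≈ -288.75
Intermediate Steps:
J(h(p(-2))) - x(289) = (1/(-2))² - 1*289 = (-½)² - 289 = ¼ - 289 = -1155/4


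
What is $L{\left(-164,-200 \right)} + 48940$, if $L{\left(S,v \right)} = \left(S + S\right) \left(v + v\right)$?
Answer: $180140$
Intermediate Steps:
$L{\left(S,v \right)} = 4 S v$ ($L{\left(S,v \right)} = 2 S 2 v = 4 S v$)
$L{\left(-164,-200 \right)} + 48940 = 4 \left(-164\right) \left(-200\right) + 48940 = 131200 + 48940 = 180140$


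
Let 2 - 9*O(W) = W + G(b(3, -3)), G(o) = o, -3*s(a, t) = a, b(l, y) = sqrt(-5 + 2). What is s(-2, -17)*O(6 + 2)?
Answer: -4/9 - 2*I*sqrt(3)/27 ≈ -0.44444 - 0.1283*I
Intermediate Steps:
b(l, y) = I*sqrt(3) (b(l, y) = sqrt(-3) = I*sqrt(3))
s(a, t) = -a/3
O(W) = 2/9 - W/9 - I*sqrt(3)/9 (O(W) = 2/9 - (W + I*sqrt(3))/9 = 2/9 + (-W/9 - I*sqrt(3)/9) = 2/9 - W/9 - I*sqrt(3)/9)
s(-2, -17)*O(6 + 2) = (-1/3*(-2))*(2/9 - (6 + 2)/9 - I*sqrt(3)/9) = 2*(2/9 - 1/9*8 - I*sqrt(3)/9)/3 = 2*(2/9 - 8/9 - I*sqrt(3)/9)/3 = 2*(-2/3 - I*sqrt(3)/9)/3 = -4/9 - 2*I*sqrt(3)/27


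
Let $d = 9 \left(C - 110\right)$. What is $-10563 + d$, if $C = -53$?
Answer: $-12030$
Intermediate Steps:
$d = -1467$ ($d = 9 \left(-53 - 110\right) = 9 \left(-163\right) = -1467$)
$-10563 + d = -10563 - 1467 = -12030$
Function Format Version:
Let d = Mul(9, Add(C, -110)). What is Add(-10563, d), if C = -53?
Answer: -12030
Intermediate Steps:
d = -1467 (d = Mul(9, Add(-53, -110)) = Mul(9, -163) = -1467)
Add(-10563, d) = Add(-10563, -1467) = -12030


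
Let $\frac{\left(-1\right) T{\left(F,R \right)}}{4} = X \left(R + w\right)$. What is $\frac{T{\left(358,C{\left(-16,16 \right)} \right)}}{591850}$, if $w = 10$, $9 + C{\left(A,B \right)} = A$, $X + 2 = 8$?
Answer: $\frac{36}{59185} \approx 0.00060826$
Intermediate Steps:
$X = 6$ ($X = -2 + 8 = 6$)
$C{\left(A,B \right)} = -9 + A$
$T{\left(F,R \right)} = -240 - 24 R$ ($T{\left(F,R \right)} = - 4 \cdot 6 \left(R + 10\right) = - 4 \cdot 6 \left(10 + R\right) = - 4 \left(60 + 6 R\right) = -240 - 24 R$)
$\frac{T{\left(358,C{\left(-16,16 \right)} \right)}}{591850} = \frac{-240 - 24 \left(-9 - 16\right)}{591850} = \left(-240 - -600\right) \frac{1}{591850} = \left(-240 + 600\right) \frac{1}{591850} = 360 \cdot \frac{1}{591850} = \frac{36}{59185}$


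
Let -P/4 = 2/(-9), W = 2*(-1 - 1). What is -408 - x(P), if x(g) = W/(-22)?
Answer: -4490/11 ≈ -408.18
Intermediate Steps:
W = -4 (W = 2*(-2) = -4)
P = 8/9 (P = -8/(-9) = -8*(-1)/9 = -4*(-2/9) = 8/9 ≈ 0.88889)
x(g) = 2/11 (x(g) = -4/(-22) = -4*(-1/22) = 2/11)
-408 - x(P) = -408 - 1*2/11 = -408 - 2/11 = -4490/11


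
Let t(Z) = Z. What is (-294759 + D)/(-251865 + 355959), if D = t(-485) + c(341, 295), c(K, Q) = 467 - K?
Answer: -147559/52047 ≈ -2.8351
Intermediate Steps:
D = -359 (D = -485 + (467 - 1*341) = -485 + (467 - 341) = -485 + 126 = -359)
(-294759 + D)/(-251865 + 355959) = (-294759 - 359)/(-251865 + 355959) = -295118/104094 = -295118*1/104094 = -147559/52047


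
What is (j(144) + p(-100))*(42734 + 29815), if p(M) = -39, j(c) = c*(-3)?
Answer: -34170579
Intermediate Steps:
j(c) = -3*c
(j(144) + p(-100))*(42734 + 29815) = (-3*144 - 39)*(42734 + 29815) = (-432 - 39)*72549 = -471*72549 = -34170579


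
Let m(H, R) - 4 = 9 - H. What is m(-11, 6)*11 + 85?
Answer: 349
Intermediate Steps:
m(H, R) = 13 - H (m(H, R) = 4 + (9 - H) = 13 - H)
m(-11, 6)*11 + 85 = (13 - 1*(-11))*11 + 85 = (13 + 11)*11 + 85 = 24*11 + 85 = 264 + 85 = 349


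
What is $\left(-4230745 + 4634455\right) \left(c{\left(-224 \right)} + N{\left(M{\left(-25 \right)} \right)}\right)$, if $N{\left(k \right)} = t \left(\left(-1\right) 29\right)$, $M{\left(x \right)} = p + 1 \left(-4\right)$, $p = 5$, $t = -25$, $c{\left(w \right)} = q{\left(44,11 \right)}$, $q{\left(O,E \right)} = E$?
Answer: $297130560$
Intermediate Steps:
$c{\left(w \right)} = 11$
$M{\left(x \right)} = 1$ ($M{\left(x \right)} = 5 + 1 \left(-4\right) = 5 - 4 = 1$)
$N{\left(k \right)} = 725$ ($N{\left(k \right)} = - 25 \left(\left(-1\right) 29\right) = \left(-25\right) \left(-29\right) = 725$)
$\left(-4230745 + 4634455\right) \left(c{\left(-224 \right)} + N{\left(M{\left(-25 \right)} \right)}\right) = \left(-4230745 + 4634455\right) \left(11 + 725\right) = 403710 \cdot 736 = 297130560$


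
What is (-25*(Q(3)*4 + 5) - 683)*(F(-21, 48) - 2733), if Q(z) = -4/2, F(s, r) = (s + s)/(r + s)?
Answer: 14963488/9 ≈ 1.6626e+6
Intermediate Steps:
F(s, r) = 2*s/(r + s) (F(s, r) = (2*s)/(r + s) = 2*s/(r + s))
Q(z) = -2 (Q(z) = -4*½ = -2)
(-25*(Q(3)*4 + 5) - 683)*(F(-21, 48) - 2733) = (-25*(-2*4 + 5) - 683)*(2*(-21)/(48 - 21) - 2733) = (-25*(-8 + 5) - 683)*(2*(-21)/27 - 2733) = (-25*(-3) - 683)*(2*(-21)*(1/27) - 2733) = (75 - 683)*(-14/9 - 2733) = -608*(-24611/9) = 14963488/9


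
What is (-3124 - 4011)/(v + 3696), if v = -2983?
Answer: -7135/713 ≈ -10.007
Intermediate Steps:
(-3124 - 4011)/(v + 3696) = (-3124 - 4011)/(-2983 + 3696) = -7135/713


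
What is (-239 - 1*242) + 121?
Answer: -360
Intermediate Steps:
(-239 - 1*242) + 121 = (-239 - 242) + 121 = -481 + 121 = -360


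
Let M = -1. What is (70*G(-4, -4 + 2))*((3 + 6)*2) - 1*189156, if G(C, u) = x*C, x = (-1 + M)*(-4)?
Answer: -229476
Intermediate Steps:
x = 8 (x = (-1 - 1)*(-4) = -2*(-4) = 8)
G(C, u) = 8*C
(70*G(-4, -4 + 2))*((3 + 6)*2) - 1*189156 = (70*(8*(-4)))*((3 + 6)*2) - 1*189156 = (70*(-32))*(9*2) - 189156 = -2240*18 - 189156 = -40320 - 189156 = -229476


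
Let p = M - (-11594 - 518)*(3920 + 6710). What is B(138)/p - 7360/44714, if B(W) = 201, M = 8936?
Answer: -157943483841/959558684024 ≈ -0.16460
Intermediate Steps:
p = 128759496 (p = 8936 - (-11594 - 518)*(3920 + 6710) = 8936 - (-12112)*10630 = 8936 - 1*(-128750560) = 8936 + 128750560 = 128759496)
B(138)/p - 7360/44714 = 201/128759496 - 7360/44714 = 201*(1/128759496) - 7360*1/44714 = 67/42919832 - 3680/22357 = -157943483841/959558684024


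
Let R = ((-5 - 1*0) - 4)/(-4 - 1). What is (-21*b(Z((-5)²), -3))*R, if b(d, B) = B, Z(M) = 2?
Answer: 567/5 ≈ 113.40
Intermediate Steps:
R = 9/5 (R = ((-5 + 0) - 4)/(-5) = (-5 - 4)*(-⅕) = -9*(-⅕) = 9/5 ≈ 1.8000)
(-21*b(Z((-5)²), -3))*R = -21*(-3)*(9/5) = 63*(9/5) = 567/5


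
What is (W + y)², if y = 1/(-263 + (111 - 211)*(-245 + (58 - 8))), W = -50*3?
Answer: 8326393031401/370062169 ≈ 22500.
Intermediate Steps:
W = -150
y = 1/19237 (y = 1/(-263 - 100*(-245 + 50)) = 1/(-263 - 100*(-195)) = 1/(-263 + 19500) = 1/19237 ≈ 5.1983e-5)
(W + y)² = (-150 + 1/19237)² = (-2885549/19237)² = 8326393031401/370062169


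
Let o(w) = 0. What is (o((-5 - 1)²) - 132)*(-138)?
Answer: 18216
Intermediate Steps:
(o((-5 - 1)²) - 132)*(-138) = (0 - 132)*(-138) = -132*(-138) = 18216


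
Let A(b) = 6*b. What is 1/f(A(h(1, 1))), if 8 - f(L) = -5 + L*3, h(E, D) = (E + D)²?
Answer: -1/59 ≈ -0.016949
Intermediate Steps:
h(E, D) = (D + E)²
f(L) = 13 - 3*L (f(L) = 8 - (-5 + L*3) = 8 - (-5 + 3*L) = 8 + (5 - 3*L) = 13 - 3*L)
1/f(A(h(1, 1))) = 1/(13 - 18*(1 + 1)²) = 1/(13 - 18*2²) = 1/(13 - 18*4) = 1/(13 - 3*24) = 1/(13 - 72) = 1/(-59) = -1/59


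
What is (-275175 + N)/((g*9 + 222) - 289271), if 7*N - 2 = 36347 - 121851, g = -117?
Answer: 2011727/2030714 ≈ 0.99065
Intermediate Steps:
N = -85502/7 (N = 2/7 + (36347 - 121851)/7 = 2/7 + (⅐)*(-85504) = 2/7 - 85504/7 = -85502/7 ≈ -12215.)
(-275175 + N)/((g*9 + 222) - 289271) = (-275175 - 85502/7)/((-117*9 + 222) - 289271) = -2011727/(7*((-1053 + 222) - 289271)) = -2011727/(7*(-831 - 289271)) = -2011727/7/(-290102) = -2011727/7*(-1/290102) = 2011727/2030714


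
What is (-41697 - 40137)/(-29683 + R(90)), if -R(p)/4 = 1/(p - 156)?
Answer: 2700522/979537 ≈ 2.7569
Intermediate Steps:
R(p) = -4/(-156 + p) (R(p) = -4/(p - 156) = -4/(-156 + p))
(-41697 - 40137)/(-29683 + R(90)) = (-41697 - 40137)/(-29683 - 4/(-156 + 90)) = -81834/(-29683 - 4/(-66)) = -81834/(-29683 - 4*(-1/66)) = -81834/(-29683 + 2/33) = -81834/(-979537/33) = -81834*(-33/979537) = 2700522/979537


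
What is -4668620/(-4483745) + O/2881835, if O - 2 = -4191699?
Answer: -1068061589513/2584282654415 ≈ -0.41329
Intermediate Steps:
O = -4191697 (O = 2 - 4191699 = -4191697)
-4668620/(-4483745) + O/2881835 = -4668620/(-4483745) - 4191697/2881835 = -4668620*(-1/4483745) - 4191697*1/2881835 = 933724/896749 - 4191697/2881835 = -1068061589513/2584282654415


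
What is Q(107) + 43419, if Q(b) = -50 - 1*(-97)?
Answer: 43466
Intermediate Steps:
Q(b) = 47 (Q(b) = -50 + 97 = 47)
Q(107) + 43419 = 47 + 43419 = 43466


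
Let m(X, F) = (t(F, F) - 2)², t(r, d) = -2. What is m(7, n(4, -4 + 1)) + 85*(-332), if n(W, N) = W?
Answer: -28204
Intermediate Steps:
m(X, F) = 16 (m(X, F) = (-2 - 2)² = (-4)² = 16)
m(7, n(4, -4 + 1)) + 85*(-332) = 16 + 85*(-332) = 16 - 28220 = -28204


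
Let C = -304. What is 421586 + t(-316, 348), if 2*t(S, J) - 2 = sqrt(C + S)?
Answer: 421587 + I*sqrt(155) ≈ 4.2159e+5 + 12.45*I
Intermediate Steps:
t(S, J) = 1 + sqrt(-304 + S)/2
421586 + t(-316, 348) = 421586 + (1 + sqrt(-304 - 316)/2) = 421586 + (1 + sqrt(-620)/2) = 421586 + (1 + (2*I*sqrt(155))/2) = 421586 + (1 + I*sqrt(155)) = 421587 + I*sqrt(155)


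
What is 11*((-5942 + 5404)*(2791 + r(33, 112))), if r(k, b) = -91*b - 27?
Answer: 43958904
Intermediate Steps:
r(k, b) = -27 - 91*b
11*((-5942 + 5404)*(2791 + r(33, 112))) = 11*((-5942 + 5404)*(2791 + (-27 - 91*112))) = 11*(-538*(2791 + (-27 - 10192))) = 11*(-538*(2791 - 10219)) = 11*(-538*(-7428)) = 11*3996264 = 43958904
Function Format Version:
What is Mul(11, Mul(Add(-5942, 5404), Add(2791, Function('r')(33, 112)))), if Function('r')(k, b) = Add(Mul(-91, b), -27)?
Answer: 43958904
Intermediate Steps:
Function('r')(k, b) = Add(-27, Mul(-91, b))
Mul(11, Mul(Add(-5942, 5404), Add(2791, Function('r')(33, 112)))) = Mul(11, Mul(Add(-5942, 5404), Add(2791, Add(-27, Mul(-91, 112))))) = Mul(11, Mul(-538, Add(2791, Add(-27, -10192)))) = Mul(11, Mul(-538, Add(2791, -10219))) = Mul(11, Mul(-538, -7428)) = Mul(11, 3996264) = 43958904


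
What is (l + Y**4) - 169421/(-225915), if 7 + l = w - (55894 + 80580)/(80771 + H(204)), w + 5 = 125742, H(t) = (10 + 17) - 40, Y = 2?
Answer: 1147074325865314/9122221785 ≈ 1.2575e+5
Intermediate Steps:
H(t) = -13 (H(t) = 27 - 40 = -13)
w = 125737 (w = -5 + 125742 = 125737)
l = 5076783433/40379 (l = -7 + (125737 - (55894 + 80580)/(80771 - 13)) = -7 + (125737 - 136474/80758) = -7 + (125737 - 1*68237/40379) = -7 + (125737 - 68237/40379) = -7 + 5077066086/40379 = 5076783433/40379 ≈ 1.2573e+5)
(l + Y**4) - 169421/(-225915) = (5076783433/40379 + 2**4) - 169421/(-225915) = (5076783433/40379 + 16) - 169421*(-1/225915) = 5077429497/40379 + 169421/225915 = 1147074325865314/9122221785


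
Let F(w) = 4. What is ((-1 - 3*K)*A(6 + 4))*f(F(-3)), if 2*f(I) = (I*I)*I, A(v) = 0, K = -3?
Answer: 0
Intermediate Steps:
f(I) = I³/2 (f(I) = ((I*I)*I)/2 = (I²*I)/2 = I³/2)
((-1 - 3*K)*A(6 + 4))*f(F(-3)) = ((-1 - 3*(-3))*0)*((½)*4³) = ((-1 + 9)*0)*((½)*64) = (8*0)*32 = 0*32 = 0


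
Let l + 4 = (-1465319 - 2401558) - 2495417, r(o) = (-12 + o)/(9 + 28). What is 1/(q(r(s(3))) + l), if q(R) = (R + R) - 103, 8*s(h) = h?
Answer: -148/941635441 ≈ -1.5717e-7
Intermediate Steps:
s(h) = h/8
r(o) = -12/37 + o/37 (r(o) = (-12 + o)/37 = (-12 + o)*(1/37) = -12/37 + o/37)
l = -6362298 (l = -4 + ((-1465319 - 2401558) - 2495417) = -4 + (-3866877 - 2495417) = -4 - 6362294 = -6362298)
q(R) = -103 + 2*R (q(R) = 2*R - 103 = -103 + 2*R)
1/(q(r(s(3))) + l) = 1/((-103 + 2*(-12/37 + ((⅛)*3)/37)) - 6362298) = 1/((-103 + 2*(-12/37 + (1/37)*(3/8))) - 6362298) = 1/((-103 + 2*(-12/37 + 3/296)) - 6362298) = 1/((-103 + 2*(-93/296)) - 6362298) = 1/((-103 - 93/148) - 6362298) = 1/(-15337/148 - 6362298) = 1/(-941635441/148) = -148/941635441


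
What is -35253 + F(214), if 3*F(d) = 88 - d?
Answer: -35295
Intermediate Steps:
F(d) = 88/3 - d/3 (F(d) = (88 - d)/3 = 88/3 - d/3)
-35253 + F(214) = -35253 + (88/3 - 1/3*214) = -35253 + (88/3 - 214/3) = -35253 - 42 = -35295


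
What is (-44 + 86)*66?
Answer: 2772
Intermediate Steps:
(-44 + 86)*66 = 42*66 = 2772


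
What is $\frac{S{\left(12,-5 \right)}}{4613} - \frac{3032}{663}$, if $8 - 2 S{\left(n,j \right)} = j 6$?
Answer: $- \frac{13974019}{3058419} \approx -4.569$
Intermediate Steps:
$S{\left(n,j \right)} = 4 - 3 j$ ($S{\left(n,j \right)} = 4 - \frac{j 6}{2} = 4 - \frac{6 j}{2} = 4 - 3 j$)
$\frac{S{\left(12,-5 \right)}}{4613} - \frac{3032}{663} = \frac{4 - -15}{4613} - \frac{3032}{663} = \left(4 + 15\right) \frac{1}{4613} - \frac{3032}{663} = 19 \cdot \frac{1}{4613} - \frac{3032}{663} = \frac{19}{4613} - \frac{3032}{663} = - \frac{13974019}{3058419}$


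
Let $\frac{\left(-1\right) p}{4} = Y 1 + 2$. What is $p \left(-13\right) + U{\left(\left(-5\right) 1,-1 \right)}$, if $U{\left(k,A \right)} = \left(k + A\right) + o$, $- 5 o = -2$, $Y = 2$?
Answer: $\frac{1012}{5} \approx 202.4$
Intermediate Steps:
$o = \frac{2}{5}$ ($o = \left(- \frac{1}{5}\right) \left(-2\right) = \frac{2}{5} \approx 0.4$)
$p = -16$ ($p = - 4 \left(2 \cdot 1 + 2\right) = - 4 \left(2 + 2\right) = \left(-4\right) 4 = -16$)
$U{\left(k,A \right)} = \frac{2}{5} + A + k$ ($U{\left(k,A \right)} = \left(k + A\right) + \frac{2}{5} = \left(A + k\right) + \frac{2}{5} = \frac{2}{5} + A + k$)
$p \left(-13\right) + U{\left(\left(-5\right) 1,-1 \right)} = \left(-16\right) \left(-13\right) - \frac{28}{5} = 208 - \frac{28}{5} = \frac{1012}{5}$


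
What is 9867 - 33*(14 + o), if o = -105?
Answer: 12870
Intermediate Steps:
9867 - 33*(14 + o) = 9867 - 33*(14 - 105) = 9867 - 33*(-91) = 9867 - 1*(-3003) = 9867 + 3003 = 12870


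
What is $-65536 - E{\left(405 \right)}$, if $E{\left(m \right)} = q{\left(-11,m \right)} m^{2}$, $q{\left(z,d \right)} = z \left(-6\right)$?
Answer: $-10891186$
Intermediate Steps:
$q{\left(z,d \right)} = - 6 z$
$E{\left(m \right)} = 66 m^{2}$ ($E{\left(m \right)} = \left(-6\right) \left(-11\right) m^{2} = 66 m^{2}$)
$-65536 - E{\left(405 \right)} = -65536 - 66 \cdot 405^{2} = -65536 - 66 \cdot 164025 = -65536 - 10825650 = -10891186$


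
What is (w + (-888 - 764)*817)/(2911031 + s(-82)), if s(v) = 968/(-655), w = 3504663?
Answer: 1411511245/1906724337 ≈ 0.74028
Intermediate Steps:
s(v) = -968/655 (s(v) = 968*(-1/655) = -968/655)
(w + (-888 - 764)*817)/(2911031 + s(-82)) = (3504663 + (-888 - 764)*817)/(2911031 - 968/655) = (3504663 - 1652*817)/(1906724337/655) = (3504663 - 1349684)*(655/1906724337) = 2154979*(655/1906724337) = 1411511245/1906724337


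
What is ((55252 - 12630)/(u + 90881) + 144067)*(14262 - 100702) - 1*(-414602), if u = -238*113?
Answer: -796816958858266/63987 ≈ -1.2453e+10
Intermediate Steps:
u = -26894
((55252 - 12630)/(u + 90881) + 144067)*(14262 - 100702) - 1*(-414602) = ((55252 - 12630)/(-26894 + 90881) + 144067)*(14262 - 100702) - 1*(-414602) = (42622/63987 + 144067)*(-86440) + 414602 = (9218457751/63987)*(-86440) + 414602 = -796843487996440/63987 + 414602 = -796816958858266/63987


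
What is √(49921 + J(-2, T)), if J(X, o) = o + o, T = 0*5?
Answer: √49921 ≈ 223.43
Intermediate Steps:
T = 0
J(X, o) = 2*o
√(49921 + J(-2, T)) = √(49921 + 2*0) = √(49921 + 0) = √49921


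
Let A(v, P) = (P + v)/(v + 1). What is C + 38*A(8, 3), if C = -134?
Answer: -788/9 ≈ -87.556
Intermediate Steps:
A(v, P) = (P + v)/(1 + v)
C + 38*A(8, 3) = -134 + 38*((3 + 8)/(1 + 8)) = -134 + 38*(11/9) = -134 + 418/9 = -788/9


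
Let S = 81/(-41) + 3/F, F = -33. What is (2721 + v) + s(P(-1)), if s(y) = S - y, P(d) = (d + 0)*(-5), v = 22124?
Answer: 11201908/451 ≈ 24838.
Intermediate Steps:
S = -932/451 (S = 81/(-41) + 3/(-33) = 81*(-1/41) + 3*(-1/33) = -81/41 - 1/11 = -932/451 ≈ -2.0665)
P(d) = -5*d (P(d) = d*(-5) = -5*d)
s(y) = -932/451 - y
(2721 + v) + s(P(-1)) = (2721 + 22124) + (-932/451 - (-5)*(-1)) = 24845 + (-932/451 - 1*5) = 24845 + (-932/451 - 5) = 24845 - 3187/451 = 11201908/451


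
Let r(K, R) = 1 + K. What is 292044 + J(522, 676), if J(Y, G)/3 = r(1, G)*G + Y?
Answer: 297666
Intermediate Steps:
J(Y, G) = 3*Y + 6*G (J(Y, G) = 3*((1 + 1)*G + Y) = 3*(2*G + Y) = 3*(Y + 2*G) = 3*Y + 6*G)
292044 + J(522, 676) = 292044 + (3*522 + 6*676) = 292044 + (1566 + 4056) = 292044 + 5622 = 297666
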